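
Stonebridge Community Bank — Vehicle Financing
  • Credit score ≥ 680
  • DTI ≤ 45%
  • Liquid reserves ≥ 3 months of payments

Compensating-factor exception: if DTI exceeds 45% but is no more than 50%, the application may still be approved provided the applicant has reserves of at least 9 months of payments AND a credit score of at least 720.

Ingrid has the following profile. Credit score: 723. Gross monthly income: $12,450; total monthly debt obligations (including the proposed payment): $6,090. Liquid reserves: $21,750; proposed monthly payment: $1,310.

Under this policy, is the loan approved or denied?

Approved

Credit score 723 ≥ 680 (meets base)
DTI = 6,090/12,450 = 48.9% > 45% — standard DTI limit exceeded.
Reserves: 21,750 ÷ 1,310 = 16.6 months (meets 3-month minimum)
48.9% falls in the override range (45%–50%), so the compensating-factor test applies.
Override check — reserves: 16.6 mo (ok); score: 723 (ok).
Both compensating conditions met → exception applies.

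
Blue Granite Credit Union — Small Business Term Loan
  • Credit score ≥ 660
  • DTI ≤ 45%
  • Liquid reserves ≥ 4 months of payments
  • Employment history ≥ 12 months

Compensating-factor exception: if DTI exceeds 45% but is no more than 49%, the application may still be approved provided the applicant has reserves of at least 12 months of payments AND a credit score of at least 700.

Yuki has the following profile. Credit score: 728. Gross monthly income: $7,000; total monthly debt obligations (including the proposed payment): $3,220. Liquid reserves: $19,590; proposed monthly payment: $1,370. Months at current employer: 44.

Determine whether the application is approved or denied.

Credit score 728 ≥ 660 (meets base)
DTI = 3,220/7,000 = 46% > 45% — standard DTI limit exceeded.
Reserves = 19,590/1,370 = 14.3 months ≥ 4
Employment 44 ≥ 12 months
46% falls in the override range (45%–49%), so the compensating-factor test applies.
Reserves 14.3 ≥ 12 months; credit score 728 ≥ 700.
Both override conditions satisfied; DTI exception granted.

Approved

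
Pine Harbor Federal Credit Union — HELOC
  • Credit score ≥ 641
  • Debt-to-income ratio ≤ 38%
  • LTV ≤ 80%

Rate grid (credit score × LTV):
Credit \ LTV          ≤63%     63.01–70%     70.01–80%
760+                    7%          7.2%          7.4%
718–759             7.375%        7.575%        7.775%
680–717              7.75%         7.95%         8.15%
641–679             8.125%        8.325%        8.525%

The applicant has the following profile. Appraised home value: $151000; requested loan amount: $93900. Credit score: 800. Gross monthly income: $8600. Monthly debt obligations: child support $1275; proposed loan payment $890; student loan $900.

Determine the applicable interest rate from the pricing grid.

Credit score 800 ≥ 641; Total monthly debts = (1,275 + 890 + 900) = 3,065. DTI = 3,065/8,600 = 35.6% ≤ 38%
Loan-to-value = 93,900/151,000 = 62.2% — pass (80% max)
Row: 800 falls in 760+. Column: 62.2% falls in ≤63%. Rate = 7%.

7%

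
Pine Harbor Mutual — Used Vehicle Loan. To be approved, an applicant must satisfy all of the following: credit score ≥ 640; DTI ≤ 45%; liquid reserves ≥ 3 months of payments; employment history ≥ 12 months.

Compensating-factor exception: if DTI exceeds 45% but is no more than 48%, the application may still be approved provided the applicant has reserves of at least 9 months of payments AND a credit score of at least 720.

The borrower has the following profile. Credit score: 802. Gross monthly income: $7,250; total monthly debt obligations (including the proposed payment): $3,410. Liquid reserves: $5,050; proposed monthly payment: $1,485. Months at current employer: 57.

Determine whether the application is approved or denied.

Credit score 802 ≥ 640 (meets base)
DTI: 3,410 ÷ 7,250 = 47%, over the 45% base limit.
Reserves = 5,050/1,485 = 3.4 months ≥ 3
Employment 57 ≥ 12 months
47% falls in the override range (45%–48%), so the compensating-factor test applies.
Override check — reserves: 3.4 mo (short of 9); score: 802 (ok).
Compensating-factor requirement not fully met.

Denied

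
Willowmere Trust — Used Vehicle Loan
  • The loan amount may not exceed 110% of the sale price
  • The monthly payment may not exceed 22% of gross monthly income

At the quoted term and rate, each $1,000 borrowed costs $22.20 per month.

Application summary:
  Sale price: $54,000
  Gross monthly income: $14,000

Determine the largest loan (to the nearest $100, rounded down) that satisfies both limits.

$59,400

Payment cap: 22% × $14,000 = $3,080/month.
At $22.20 per $1,000, that supports 3,080/22.20 × 1,000 ≈ $138,738 → $138,700.
LTV cap: 110% × $54,000 = $59,400 → $59,400.
Binding constraint: loan-to-value.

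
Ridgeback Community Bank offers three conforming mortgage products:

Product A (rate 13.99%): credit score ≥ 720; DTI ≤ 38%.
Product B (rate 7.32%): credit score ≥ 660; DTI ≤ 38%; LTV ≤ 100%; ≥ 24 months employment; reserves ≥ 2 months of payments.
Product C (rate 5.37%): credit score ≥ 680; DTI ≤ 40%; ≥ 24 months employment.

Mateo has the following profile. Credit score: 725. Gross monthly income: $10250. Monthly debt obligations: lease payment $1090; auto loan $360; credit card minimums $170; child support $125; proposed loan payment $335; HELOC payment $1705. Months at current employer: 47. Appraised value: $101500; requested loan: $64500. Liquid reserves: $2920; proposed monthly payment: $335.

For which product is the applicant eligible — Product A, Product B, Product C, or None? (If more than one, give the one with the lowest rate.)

Product C

Total debts = (1,090 + 360 + 170 + 125 + 335 + 1,705) = 3,785; DTI = 3,785/10,250 = 36.9%.
LTV = 64,500/101,500 = 63.5%.
Reserves = 2,920/335 = 8.7 months.
Product A: score 725 ≥ 720; DTI 36.9% ≤ 38% → qualifies.
Product B: score 725 ≥ 660; DTI 36.9% ≤ 38%; LTV 63.5% ≤ 100%; employment 47 ≥ 24 mo; reserves 8.7 ≥ 2 mo → qualifies.
Product C: score 725 ≥ 680; DTI 36.9% ≤ 40%; employment 47 ≥ 24 mo → qualifies.
Qualifying: Product A, Product B, Product C. Lowest rate is 5.37% → Product C.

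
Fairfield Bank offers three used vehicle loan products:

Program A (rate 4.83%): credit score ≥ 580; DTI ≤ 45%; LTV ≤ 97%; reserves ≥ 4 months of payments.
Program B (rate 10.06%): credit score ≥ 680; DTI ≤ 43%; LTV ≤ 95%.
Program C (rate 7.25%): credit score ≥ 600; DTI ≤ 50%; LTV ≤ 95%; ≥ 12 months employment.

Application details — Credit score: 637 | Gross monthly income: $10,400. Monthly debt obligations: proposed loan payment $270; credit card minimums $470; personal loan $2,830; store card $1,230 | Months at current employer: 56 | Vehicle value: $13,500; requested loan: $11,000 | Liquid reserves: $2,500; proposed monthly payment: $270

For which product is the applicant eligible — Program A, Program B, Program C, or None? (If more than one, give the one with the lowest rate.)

Program C

Total debts = (270 + 470 + 2,830 + 1,230) = 4,800; DTI = 4,800/10,400 = 46.2%.
LTV = 11,000/13,500 = 81.5%.
Reserves = 2,500/270 = 9.3 months.
Program A: score 637 ≥ 580; DTI 46.2% > 45%; LTV 81.5% ≤ 97%; reserves 9.3 ≥ 4 mo → does not qualify.
Program B: score 637 < 680; DTI 46.2% > 43%; LTV 81.5% ≤ 95% → does not qualify.
Program C: score 637 ≥ 600; DTI 46.2% ≤ 50%; LTV 81.5% ≤ 95%; employment 56 ≥ 12 mo → qualifies.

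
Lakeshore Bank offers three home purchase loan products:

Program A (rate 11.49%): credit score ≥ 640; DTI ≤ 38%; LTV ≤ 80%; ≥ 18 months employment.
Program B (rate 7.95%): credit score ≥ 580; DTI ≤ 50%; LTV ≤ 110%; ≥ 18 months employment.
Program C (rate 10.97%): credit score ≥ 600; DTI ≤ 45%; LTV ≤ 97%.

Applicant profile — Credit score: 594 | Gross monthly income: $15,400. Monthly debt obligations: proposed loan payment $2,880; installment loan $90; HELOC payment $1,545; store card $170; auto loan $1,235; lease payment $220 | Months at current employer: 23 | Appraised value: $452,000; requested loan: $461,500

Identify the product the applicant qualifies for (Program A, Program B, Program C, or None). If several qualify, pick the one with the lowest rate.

Total debts = (2,880 + 90 + 1,545 + 170 + 1,235 + 220) = 6,140; DTI = 6,140/15,400 = 39.9%.
LTV = 461,500/452,000 = 102.1%.
Program A: score 594 < 640; DTI 39.9% > 38%; LTV 102.1% > 80%; employment 23 ≥ 18 mo → does not qualify.
Program B: score 594 ≥ 580; DTI 39.9% ≤ 50%; LTV 102.1% ≤ 110%; employment 23 ≥ 18 mo → qualifies.
Program C: score 594 < 600; DTI 39.9% ≤ 45%; LTV 102.1% > 97% → does not qualify.

Program B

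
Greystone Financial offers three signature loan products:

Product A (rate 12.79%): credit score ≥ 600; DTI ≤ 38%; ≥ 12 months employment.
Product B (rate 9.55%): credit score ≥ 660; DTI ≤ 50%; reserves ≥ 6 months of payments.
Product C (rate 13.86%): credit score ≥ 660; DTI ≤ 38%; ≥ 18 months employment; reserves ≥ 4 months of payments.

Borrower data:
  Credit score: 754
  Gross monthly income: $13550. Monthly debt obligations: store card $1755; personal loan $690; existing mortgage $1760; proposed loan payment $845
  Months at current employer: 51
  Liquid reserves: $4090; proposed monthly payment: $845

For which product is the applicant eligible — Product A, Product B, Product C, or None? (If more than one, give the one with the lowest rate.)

Product A

Total debts = (1,755 + 690 + 1,760 + 845) = 5,050; DTI = 5,050/13,550 = 37.3%.
Reserves = 4,090/845 = 4.8 months.
Product A: score 754 ≥ 600; DTI 37.3% ≤ 38%; employment 51 ≥ 12 mo → qualifies.
Product B: score 754 ≥ 660; DTI 37.3% ≤ 50%; reserves 4.8 < 6 mo → does not qualify.
Product C: score 754 ≥ 660; DTI 37.3% ≤ 38%; employment 51 ≥ 18 mo; reserves 4.8 ≥ 4 mo → qualifies.
Qualifying: Product A, Product C. Lowest rate is 12.79% → Product A.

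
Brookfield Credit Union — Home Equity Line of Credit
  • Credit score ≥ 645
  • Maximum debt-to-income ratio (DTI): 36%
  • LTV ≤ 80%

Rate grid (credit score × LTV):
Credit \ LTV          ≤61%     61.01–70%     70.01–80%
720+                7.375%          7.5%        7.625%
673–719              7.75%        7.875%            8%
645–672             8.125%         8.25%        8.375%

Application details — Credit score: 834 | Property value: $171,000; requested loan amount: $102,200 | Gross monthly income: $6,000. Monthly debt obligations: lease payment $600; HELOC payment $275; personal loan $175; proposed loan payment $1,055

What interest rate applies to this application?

7.375%

Credit score 834 ≥ 645; Total monthly debts = (600 + 275 + 175 + 1,055) = 2,105. Debt-to-income = 2,105/6,000 = 35.1% — meets 36% limit
Loan-to-value = 102,200/171,000 = 59.8% — pass (80% max)
Score 834 is in the 720+ band; LTV 59.8% is in the ≤61% band → 7.375%.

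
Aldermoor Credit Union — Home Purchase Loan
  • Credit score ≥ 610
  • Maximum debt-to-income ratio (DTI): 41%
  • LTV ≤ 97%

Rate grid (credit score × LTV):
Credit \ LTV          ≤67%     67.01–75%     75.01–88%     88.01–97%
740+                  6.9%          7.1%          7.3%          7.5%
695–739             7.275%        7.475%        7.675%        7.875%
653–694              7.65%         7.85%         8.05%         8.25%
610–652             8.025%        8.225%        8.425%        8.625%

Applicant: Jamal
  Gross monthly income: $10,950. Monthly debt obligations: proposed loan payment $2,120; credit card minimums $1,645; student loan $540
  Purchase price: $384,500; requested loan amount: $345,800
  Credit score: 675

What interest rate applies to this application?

Credit score 675 ≥ 610; Total monthly debts = (2,120 + 1,645 + 540) = 4,305. DTI = 4,305/10,950 = 39.3% ≤ 41%
LTV = 345,800/384,500 = 89.9% ≤ 97%
Row: 675 falls in 653–694. Column: 89.9% falls in 88.01–97%. Rate = 8.25%.

8.25%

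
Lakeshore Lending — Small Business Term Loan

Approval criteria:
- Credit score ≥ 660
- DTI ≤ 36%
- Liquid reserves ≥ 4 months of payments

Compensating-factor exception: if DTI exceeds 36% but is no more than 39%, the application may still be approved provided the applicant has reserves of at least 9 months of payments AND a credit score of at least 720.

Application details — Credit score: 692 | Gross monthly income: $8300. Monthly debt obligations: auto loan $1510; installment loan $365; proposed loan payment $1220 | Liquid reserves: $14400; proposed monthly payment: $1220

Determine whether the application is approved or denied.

Credit score 692 ≥ 660 (meets base)
Total debts = (1,510 + 365 + 1,220) = 3,095. DTI = 3,095/8,300 = 37.3% > 36% — standard DTI limit exceeded.
Reserves = 14,400/1,220 = 11.8 months ≥ 4
37.3% falls in the override range (36%–39%), so the compensating-factor test applies.
Reserves 11.8 ≥ 9 months; credit score 692 < 720.
Compensating-factor requirement not fully met.

Denied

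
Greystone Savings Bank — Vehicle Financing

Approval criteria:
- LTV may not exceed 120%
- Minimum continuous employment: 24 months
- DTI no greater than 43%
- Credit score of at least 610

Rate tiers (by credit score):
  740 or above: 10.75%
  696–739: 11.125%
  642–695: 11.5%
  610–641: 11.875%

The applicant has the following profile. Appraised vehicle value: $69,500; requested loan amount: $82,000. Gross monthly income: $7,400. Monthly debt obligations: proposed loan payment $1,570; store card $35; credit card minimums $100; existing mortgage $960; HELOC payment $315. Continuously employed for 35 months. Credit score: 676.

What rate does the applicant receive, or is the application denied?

Approved at 11.5%

Credit score 676 ≥ 610 (meets minimum)
Total monthly debts = (1,570 + 35 + 100 + 960 + 315) = 2,980. DTI: 2,980 ÷ 7,400 = 40.3%, within the 43% cap
LTV = 82,000/69,500 = 118% ≤ 120%
Employment 35 ≥ 24 months
All requirements met. Score 676 falls in the 642–695 tier → 11.5%.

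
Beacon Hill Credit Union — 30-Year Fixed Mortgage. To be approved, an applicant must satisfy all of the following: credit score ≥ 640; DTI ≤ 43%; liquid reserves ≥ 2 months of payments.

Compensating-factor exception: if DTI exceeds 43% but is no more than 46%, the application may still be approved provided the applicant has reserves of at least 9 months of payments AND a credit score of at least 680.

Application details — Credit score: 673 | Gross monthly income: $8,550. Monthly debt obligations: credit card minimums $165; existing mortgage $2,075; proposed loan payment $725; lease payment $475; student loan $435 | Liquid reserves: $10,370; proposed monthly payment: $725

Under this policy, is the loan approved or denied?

Credit score 673 ≥ 640 (meets base)
Total debts = (165 + 2,075 + 725 + 475 + 435) = 3,875. DTI = 3,875/8,550 = 45.3% > 43% — standard DTI limit exceeded.
Reserves: 10,370 ÷ 725 = 14.3 months (meets 2-month minimum)
45.3% falls in the override range (43%–46%), so the compensating-factor test applies.
Reserves 14.3 ≥ 9 months; credit score 673 < 680.
Override conditions not both satisfied; exception does not apply.

Denied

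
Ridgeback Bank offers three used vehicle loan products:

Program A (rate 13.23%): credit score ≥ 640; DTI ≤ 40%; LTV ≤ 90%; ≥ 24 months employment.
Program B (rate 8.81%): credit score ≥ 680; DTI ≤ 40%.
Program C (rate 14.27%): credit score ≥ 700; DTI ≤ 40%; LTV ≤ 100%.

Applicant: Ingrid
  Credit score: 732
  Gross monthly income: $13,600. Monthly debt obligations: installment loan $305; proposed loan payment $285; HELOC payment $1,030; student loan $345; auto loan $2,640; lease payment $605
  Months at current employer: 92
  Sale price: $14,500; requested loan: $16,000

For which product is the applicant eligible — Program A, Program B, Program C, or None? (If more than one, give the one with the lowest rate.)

Total debts = (305 + 285 + 1,030 + 345 + 2,640 + 605) = 5,210; DTI = 5,210/13,600 = 38.3%.
LTV = 16,000/14,500 = 110.3%.
Program A: score 732 ≥ 640; DTI 38.3% ≤ 40%; LTV 110.3% > 90%; employment 92 ≥ 24 mo → does not qualify.
Program B: score 732 ≥ 680; DTI 38.3% ≤ 40% → qualifies.
Program C: score 732 ≥ 700; DTI 38.3% ≤ 40%; LTV 110.3% > 100% → does not qualify.

Program B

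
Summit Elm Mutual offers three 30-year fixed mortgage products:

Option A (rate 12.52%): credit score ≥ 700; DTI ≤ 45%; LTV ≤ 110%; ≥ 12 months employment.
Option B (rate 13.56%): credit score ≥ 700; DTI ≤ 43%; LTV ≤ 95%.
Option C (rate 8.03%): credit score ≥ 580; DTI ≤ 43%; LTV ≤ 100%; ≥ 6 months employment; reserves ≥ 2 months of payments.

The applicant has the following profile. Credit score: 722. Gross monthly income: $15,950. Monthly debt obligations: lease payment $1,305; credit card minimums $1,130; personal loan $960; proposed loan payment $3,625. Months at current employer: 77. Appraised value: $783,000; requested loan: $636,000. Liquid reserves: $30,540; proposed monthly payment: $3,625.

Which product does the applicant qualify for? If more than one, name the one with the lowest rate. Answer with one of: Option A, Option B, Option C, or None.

Option A

Total debts = (1,305 + 1,130 + 960 + 3,625) = 7,020; DTI = 7,020/15,950 = 44%.
LTV = 636,000/783,000 = 81.2%.
Reserves = 30,540/3,625 = 8.4 months.
Option A: score 722 ≥ 700; DTI 44% ≤ 45%; LTV 81.2% ≤ 110%; employment 77 ≥ 12 mo → qualifies.
Option B: score 722 ≥ 700; DTI 44% > 43%; LTV 81.2% ≤ 95% → does not qualify.
Option C: score 722 ≥ 580; DTI 44% > 43%; LTV 81.2% ≤ 100%; employment 77 ≥ 6 mo; reserves 8.4 ≥ 2 mo → does not qualify.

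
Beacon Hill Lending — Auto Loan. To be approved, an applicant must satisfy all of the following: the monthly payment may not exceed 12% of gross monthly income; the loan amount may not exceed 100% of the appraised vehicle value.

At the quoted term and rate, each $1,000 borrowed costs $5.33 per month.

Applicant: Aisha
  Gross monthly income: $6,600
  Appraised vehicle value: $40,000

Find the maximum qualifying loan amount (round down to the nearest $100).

Payment cap: 12% × $6,600 = $792/month.
At $5.33 per $1,000, that supports 792/5.33 × 1,000 ≈ $148,592 → $148,500.
LTV cap: 100% × $40,000 = $40,000 → $40,000.
Binding constraint: loan-to-value.

$40,000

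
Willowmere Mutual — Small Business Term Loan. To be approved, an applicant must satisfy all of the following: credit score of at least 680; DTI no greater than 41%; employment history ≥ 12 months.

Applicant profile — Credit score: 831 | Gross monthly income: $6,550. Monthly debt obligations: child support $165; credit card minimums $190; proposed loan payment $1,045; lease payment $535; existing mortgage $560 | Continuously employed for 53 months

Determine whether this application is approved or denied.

Credit score 831 ≥ 680 (meets)
Total monthly debts = (165 + 190 + 1,045 + 535 + 560) = 2,495. Debt-to-income = 2,495/6,550 = 38.1% — meets 41% limit
Employment 53 ≥ 12 months
All criteria satisfied.

Approved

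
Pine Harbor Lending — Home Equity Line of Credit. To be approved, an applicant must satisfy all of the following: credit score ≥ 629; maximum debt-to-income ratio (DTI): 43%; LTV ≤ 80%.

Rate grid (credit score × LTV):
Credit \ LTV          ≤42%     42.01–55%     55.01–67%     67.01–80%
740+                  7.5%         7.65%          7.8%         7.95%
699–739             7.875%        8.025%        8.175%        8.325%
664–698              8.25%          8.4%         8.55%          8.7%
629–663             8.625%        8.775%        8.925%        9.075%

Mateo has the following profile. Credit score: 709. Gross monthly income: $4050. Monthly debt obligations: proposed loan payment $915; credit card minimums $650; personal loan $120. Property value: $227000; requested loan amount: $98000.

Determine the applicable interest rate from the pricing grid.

8.025%

Credit score 709 ≥ 629; Total monthly debts = (915 + 650 + 120) = 1,685. DTI = 1,685/4,050 = 41.6% ≤ 43%
LTV = 98,000/227,000 = 43.2% ≤ 80%
Row: 709 falls in 699–739. Column: 43.2% falls in 42.01–55%. Rate = 8.025%.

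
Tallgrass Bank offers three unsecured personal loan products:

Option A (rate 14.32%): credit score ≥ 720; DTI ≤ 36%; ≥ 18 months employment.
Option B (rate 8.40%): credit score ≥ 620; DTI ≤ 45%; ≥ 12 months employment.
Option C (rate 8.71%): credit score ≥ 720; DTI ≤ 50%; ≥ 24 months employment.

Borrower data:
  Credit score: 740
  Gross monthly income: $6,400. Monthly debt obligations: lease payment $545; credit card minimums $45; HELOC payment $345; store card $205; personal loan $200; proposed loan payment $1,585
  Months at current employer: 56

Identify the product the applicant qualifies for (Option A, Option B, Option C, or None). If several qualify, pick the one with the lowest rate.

Option C

Total debts = (545 + 45 + 345 + 205 + 200 + 1,585) = 2,925; DTI = 2,925/6,400 = 45.7%.
Option A: score 740 ≥ 720; DTI 45.7% > 36%; employment 56 ≥ 18 mo → does not qualify.
Option B: score 740 ≥ 620; DTI 45.7% > 45%; employment 56 ≥ 12 mo → does not qualify.
Option C: score 740 ≥ 720; DTI 45.7% ≤ 50%; employment 56 ≥ 24 mo → qualifies.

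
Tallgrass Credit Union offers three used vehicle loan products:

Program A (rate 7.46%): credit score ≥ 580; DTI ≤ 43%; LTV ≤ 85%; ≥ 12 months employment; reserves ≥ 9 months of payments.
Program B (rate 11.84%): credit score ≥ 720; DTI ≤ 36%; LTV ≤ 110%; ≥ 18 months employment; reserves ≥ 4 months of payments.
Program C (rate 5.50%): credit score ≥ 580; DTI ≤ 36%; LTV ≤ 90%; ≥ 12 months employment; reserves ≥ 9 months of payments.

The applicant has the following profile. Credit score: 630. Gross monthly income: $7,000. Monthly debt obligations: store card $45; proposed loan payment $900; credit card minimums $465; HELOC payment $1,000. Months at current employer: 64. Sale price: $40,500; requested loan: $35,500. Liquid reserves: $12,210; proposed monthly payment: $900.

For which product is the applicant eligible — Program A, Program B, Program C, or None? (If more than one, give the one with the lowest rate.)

Program C

Total debts = (45 + 900 + 465 + 1,000) = 2,410; DTI = 2,410/7,000 = 34.4%.
LTV = 35,500/40,500 = 87.7%.
Reserves = 12,210/900 = 13.6 months.
Program A: score 630 ≥ 580; DTI 34.4% ≤ 43%; LTV 87.7% > 85%; employment 64 ≥ 12 mo; reserves 13.6 ≥ 9 mo → does not qualify.
Program B: score 630 < 720; DTI 34.4% ≤ 36%; LTV 87.7% ≤ 110%; employment 64 ≥ 18 mo; reserves 13.6 ≥ 4 mo → does not qualify.
Program C: score 630 ≥ 580; DTI 34.4% ≤ 36%; LTV 87.7% ≤ 90%; employment 64 ≥ 12 mo; reserves 13.6 ≥ 9 mo → qualifies.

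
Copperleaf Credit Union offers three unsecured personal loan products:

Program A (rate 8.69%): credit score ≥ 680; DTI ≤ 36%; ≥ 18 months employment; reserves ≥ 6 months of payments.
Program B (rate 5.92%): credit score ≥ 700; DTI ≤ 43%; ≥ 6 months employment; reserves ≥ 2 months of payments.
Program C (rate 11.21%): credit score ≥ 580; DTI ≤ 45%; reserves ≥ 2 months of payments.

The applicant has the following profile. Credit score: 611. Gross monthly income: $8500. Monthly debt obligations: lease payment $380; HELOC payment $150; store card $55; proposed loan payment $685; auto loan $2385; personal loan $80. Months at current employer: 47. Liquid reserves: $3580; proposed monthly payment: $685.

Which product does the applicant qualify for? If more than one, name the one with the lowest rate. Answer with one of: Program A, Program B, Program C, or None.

Program C

Total debts = (380 + 150 + 55 + 685 + 2,385 + 80) = 3,735; DTI = 3,735/8,500 = 43.9%.
Reserves = 3,580/685 = 5.2 months.
Program A: score 611 < 680; DTI 43.9% > 36%; employment 47 ≥ 18 mo; reserves 5.2 < 6 mo → does not qualify.
Program B: score 611 < 700; DTI 43.9% > 43%; employment 47 ≥ 6 mo; reserves 5.2 ≥ 2 mo → does not qualify.
Program C: score 611 ≥ 580; DTI 43.9% ≤ 45%; reserves 5.2 ≥ 2 mo → qualifies.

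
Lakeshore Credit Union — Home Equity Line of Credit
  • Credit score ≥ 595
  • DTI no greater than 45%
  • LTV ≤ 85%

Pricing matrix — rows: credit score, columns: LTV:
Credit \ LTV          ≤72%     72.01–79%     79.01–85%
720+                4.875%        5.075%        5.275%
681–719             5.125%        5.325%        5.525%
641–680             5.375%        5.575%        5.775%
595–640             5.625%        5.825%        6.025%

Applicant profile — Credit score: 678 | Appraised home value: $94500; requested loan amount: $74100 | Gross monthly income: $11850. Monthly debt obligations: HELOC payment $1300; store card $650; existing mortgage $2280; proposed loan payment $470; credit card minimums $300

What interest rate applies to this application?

Credit score 678 ≥ 595; Total monthly debts = (1,300 + 650 + 2,280 + 470 + 300) = 5,000. DTI: 5,000 ÷ 11,850 = 42.2%, within the 45% cap
LTV: 74,100 ÷ 94,500 = 78.4%, within 85% cap
Score 678 is in the 641–680 band; LTV 78.4% is in the 72.01–79% band → 5.575%.

5.575%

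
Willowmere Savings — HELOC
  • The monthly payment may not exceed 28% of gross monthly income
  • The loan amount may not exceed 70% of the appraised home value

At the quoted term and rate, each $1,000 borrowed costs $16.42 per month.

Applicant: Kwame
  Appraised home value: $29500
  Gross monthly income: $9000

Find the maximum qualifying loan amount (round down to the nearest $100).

$20,600

Payment cap: 28% × $9,000 = $2,520/month.
At $16.42 per $1,000, that supports 2,520/16.42 × 1,000 ≈ $153,471 → $153,400.
LTV cap: 70% × $29,500 = $20,650 → $20,600.
Binding constraint: loan-to-value.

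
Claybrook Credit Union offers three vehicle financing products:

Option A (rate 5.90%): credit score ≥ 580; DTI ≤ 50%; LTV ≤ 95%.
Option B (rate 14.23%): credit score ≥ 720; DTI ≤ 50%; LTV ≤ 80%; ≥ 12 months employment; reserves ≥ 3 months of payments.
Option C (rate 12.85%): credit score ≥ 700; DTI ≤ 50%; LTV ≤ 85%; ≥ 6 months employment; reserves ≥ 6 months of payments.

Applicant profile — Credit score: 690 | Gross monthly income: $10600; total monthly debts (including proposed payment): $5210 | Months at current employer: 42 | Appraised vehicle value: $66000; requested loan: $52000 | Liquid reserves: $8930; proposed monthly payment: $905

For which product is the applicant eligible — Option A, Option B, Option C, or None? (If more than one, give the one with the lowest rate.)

Option A

DTI = 5,210/10,600 = 49.2%.
LTV = 52,000/66,000 = 78.8%.
Reserves = 8,930/905 = 9.9 months.
Option A: score 690 ≥ 580; DTI 49.2% ≤ 50%; LTV 78.8% ≤ 95% → qualifies.
Option B: score 690 < 720; DTI 49.2% ≤ 50%; LTV 78.8% ≤ 80%; employment 42 ≥ 12 mo; reserves 9.9 ≥ 3 mo → does not qualify.
Option C: score 690 < 700; DTI 49.2% ≤ 50%; LTV 78.8% ≤ 85%; employment 42 ≥ 6 mo; reserves 9.9 ≥ 6 mo → does not qualify.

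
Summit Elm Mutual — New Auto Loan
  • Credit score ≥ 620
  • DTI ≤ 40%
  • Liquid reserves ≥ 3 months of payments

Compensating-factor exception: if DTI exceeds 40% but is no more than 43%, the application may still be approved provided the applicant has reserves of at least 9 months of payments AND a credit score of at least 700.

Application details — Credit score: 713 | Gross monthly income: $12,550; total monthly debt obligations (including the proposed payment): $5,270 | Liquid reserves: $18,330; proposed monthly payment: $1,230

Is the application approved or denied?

Credit score 713 ≥ 620 (meets base)
DTI = 5,270/12,550 = 42% > 40% — standard DTI limit exceeded.
Reserves = 18,330/1,230 = 14.9 months ≥ 3
DTI 42% is within the 40%–43% exception band; checking compensating factors.
Reserves 14.9 ≥ 9 months; credit score 713 ≥ 700.
Both compensating conditions met → exception applies.

Approved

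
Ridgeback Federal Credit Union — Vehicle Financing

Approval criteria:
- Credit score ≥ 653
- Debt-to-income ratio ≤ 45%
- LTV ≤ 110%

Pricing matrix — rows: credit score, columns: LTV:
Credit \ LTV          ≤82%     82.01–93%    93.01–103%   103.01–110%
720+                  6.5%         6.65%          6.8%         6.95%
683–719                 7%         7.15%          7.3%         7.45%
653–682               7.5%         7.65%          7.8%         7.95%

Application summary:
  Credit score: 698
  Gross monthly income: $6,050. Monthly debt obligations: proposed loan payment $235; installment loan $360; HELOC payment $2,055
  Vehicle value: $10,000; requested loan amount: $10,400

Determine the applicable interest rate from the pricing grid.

Credit score 698 ≥ 653; Total monthly debts = (235 + 360 + 2,055) = 2,650. DTI = 2,650/6,050 = 43.8% ≤ 45%
Loan-to-value = 10,400/10,000 = 104% — pass (110% max)
Credit 698 → row 683–719; LTV 104% → column 103.01–110%. Grid cell → 7.45%.

7.45%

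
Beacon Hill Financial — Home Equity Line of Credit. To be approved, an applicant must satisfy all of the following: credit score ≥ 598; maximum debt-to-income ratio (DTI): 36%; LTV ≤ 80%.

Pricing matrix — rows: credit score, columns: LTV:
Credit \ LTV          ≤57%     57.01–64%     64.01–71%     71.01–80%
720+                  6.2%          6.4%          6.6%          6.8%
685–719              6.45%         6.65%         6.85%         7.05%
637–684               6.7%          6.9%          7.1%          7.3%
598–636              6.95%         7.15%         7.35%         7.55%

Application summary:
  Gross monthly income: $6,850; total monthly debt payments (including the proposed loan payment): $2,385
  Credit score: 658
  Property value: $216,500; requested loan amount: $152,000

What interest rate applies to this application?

7.1%

Credit score 658 ≥ 598; DTI = 2,385/6,850 = 34.8% ≤ 36%
LTV = 152,000/216,500 = 70.2% ≤ 80%
Score 658 is in the 637–684 band; LTV 70.2% is in the 64.01–71% band → 7.1%.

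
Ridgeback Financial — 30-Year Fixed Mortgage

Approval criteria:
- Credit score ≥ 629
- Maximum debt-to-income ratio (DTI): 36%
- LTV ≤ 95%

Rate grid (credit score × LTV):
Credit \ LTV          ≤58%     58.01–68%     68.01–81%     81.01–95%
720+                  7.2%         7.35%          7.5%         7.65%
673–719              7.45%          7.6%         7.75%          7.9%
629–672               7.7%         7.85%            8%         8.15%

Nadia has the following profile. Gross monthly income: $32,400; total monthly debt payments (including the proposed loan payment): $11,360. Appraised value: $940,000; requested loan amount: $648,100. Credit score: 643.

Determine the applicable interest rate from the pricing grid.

8%

Credit score 643 ≥ 629; DTI = 11,360/32,400 = 35.1% ≤ 36%
LTV = 648,100/940,000 = 68.9% ≤ 95%
Credit 643 → row 629–672; LTV 68.9% → column 68.01–81%. Grid cell → 8%.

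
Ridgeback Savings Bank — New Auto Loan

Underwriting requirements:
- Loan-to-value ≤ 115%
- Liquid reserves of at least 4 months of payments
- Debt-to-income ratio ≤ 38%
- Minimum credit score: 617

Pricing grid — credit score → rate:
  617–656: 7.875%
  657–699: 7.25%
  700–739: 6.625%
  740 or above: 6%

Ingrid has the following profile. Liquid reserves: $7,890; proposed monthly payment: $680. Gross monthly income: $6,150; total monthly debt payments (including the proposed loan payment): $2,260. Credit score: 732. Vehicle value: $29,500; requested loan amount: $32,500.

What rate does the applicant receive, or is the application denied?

Credit score 732 ≥ 617 (meets minimum)
DTI = 2,260/6,150 = 36.7% ≤ 38%
LTV = 32,500/29,500 = 110.2% ≤ 115%
Liquid reserves cover 7,890/680 = 11.6 months — ≥ 4 required
All requirements met. Score 732 falls in the 700–739 tier → 6.625%.

Approved at 6.625%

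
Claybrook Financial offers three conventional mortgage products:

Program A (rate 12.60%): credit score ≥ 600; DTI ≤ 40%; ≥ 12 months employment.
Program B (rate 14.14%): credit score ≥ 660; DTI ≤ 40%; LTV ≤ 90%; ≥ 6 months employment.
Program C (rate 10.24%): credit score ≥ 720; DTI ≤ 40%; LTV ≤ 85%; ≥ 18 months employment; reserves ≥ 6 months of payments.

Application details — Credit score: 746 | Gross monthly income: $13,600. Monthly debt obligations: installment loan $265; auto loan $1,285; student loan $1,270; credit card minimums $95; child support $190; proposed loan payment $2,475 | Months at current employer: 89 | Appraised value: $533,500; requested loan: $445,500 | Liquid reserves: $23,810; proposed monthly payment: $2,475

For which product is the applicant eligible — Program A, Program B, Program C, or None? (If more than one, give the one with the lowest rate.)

None

Total debts = (265 + 1,285 + 1,270 + 95 + 190 + 2,475) = 5,580; DTI = 5,580/13,600 = 41%.
LTV = 445,500/533,500 = 83.5%.
Reserves = 23,810/2,475 = 9.6 months.
Program A: score 746 ≥ 600; DTI 41% > 40%; employment 89 ≥ 12 mo → does not qualify.
Program B: score 746 ≥ 660; DTI 41% > 40%; LTV 83.5% ≤ 90%; employment 89 ≥ 6 mo → does not qualify.
Program C: score 746 ≥ 720; DTI 41% > 40%; LTV 83.5% ≤ 85%; employment 89 ≥ 18 mo; reserves 9.6 ≥ 6 mo → does not qualify.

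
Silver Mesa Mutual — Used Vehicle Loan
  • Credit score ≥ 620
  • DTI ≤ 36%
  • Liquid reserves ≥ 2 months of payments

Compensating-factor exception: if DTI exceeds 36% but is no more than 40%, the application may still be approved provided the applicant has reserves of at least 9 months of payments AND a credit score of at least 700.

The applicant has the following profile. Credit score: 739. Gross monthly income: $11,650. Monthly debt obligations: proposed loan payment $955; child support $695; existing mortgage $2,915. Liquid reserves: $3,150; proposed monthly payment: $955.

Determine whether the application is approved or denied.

Denied

Credit score 739 ≥ 620 (meets base)
Total debts = (955 + 695 + 2,915) = 4,565. DTI: 4,565 ÷ 11,650 = 39.2%, over the 36% base limit.
Liquid reserves cover 3,150/955 = 3.3 months — ≥ 2 required
39.2% falls in the override range (36%–40%), so the compensating-factor test applies.
Override check — reserves: 3.3 mo (short of 9); score: 739 (ok).
Override conditions not both satisfied; exception does not apply.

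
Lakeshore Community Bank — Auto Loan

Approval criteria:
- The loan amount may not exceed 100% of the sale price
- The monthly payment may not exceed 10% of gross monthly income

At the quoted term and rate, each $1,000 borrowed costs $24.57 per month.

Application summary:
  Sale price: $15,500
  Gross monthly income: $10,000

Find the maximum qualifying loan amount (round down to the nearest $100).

$15,500

Payment cap: 10% × $10,000 = $1,000/month.
At $24.57 per $1,000, that supports 1,000/24.57 × 1,000 ≈ $40,700 → $40,700.
LTV cap: 100% × $15,500 = $15,500 → $15,500.
Binding constraint: loan-to-value.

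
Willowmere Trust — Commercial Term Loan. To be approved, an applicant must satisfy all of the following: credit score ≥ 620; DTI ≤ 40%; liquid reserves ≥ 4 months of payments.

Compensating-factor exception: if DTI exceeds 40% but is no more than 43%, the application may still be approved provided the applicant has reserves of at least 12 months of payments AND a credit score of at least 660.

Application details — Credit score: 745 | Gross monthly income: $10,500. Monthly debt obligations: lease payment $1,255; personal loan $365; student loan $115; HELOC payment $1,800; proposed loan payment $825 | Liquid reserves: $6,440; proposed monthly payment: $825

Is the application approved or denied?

Credit score 745 ≥ 620 (meets base)
Total debts = (1,255 + 365 + 115 + 1,800 + 825) = 4,360. DTI: 4,360 ÷ 10,500 = 41.5%, over the 40% base limit.
Liquid reserves cover 6,440/825 = 7.8 months — ≥ 4 required
41.5% falls in the override range (40%–43%), so the compensating-factor test applies.
Override check — reserves: 7.8 mo (short of 12); score: 745 (ok).
Override conditions not both satisfied; exception does not apply.

Denied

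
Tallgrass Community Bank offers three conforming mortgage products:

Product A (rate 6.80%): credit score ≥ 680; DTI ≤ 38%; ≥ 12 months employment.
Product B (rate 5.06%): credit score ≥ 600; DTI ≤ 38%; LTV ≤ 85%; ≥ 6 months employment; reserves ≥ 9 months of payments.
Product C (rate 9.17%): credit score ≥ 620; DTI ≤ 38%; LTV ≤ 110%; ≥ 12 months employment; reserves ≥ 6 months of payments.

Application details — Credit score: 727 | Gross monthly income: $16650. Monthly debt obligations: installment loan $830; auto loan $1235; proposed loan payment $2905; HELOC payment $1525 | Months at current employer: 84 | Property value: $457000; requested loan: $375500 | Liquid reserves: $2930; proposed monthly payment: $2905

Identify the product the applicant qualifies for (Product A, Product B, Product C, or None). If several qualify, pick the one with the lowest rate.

Total debts = (830 + 1,235 + 2,905 + 1,525) = 6,495; DTI = 6,495/16,650 = 39%.
LTV = 375,500/457,000 = 82.2%.
Reserves = 2,930/2,905 = 1.0 months.
Product A: score 727 ≥ 680; DTI 39% > 38%; employment 84 ≥ 12 mo → does not qualify.
Product B: score 727 ≥ 600; DTI 39% > 38%; LTV 82.2% ≤ 85%; employment 84 ≥ 6 mo; reserves 1.0 < 9 mo → does not qualify.
Product C: score 727 ≥ 620; DTI 39% > 38%; LTV 82.2% ≤ 110%; employment 84 ≥ 12 mo; reserves 1.0 < 6 mo → does not qualify.

None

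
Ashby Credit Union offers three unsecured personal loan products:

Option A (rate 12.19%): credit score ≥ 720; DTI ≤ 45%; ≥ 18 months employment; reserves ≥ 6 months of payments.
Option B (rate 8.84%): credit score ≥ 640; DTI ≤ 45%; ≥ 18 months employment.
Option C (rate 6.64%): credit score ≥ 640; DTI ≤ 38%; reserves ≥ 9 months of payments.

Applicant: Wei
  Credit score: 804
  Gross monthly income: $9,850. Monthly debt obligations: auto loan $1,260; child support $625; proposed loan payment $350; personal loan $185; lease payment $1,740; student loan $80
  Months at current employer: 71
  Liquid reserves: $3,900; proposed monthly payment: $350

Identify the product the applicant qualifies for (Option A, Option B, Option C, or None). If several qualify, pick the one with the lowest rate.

Total debts = (1,260 + 625 + 350 + 185 + 1,740 + 80) = 4,240; DTI = 4,240/9,850 = 43%.
Reserves = 3,900/350 = 11.1 months.
Option A: score 804 ≥ 720; DTI 43% ≤ 45%; employment 71 ≥ 18 mo; reserves 11.1 ≥ 6 mo → qualifies.
Option B: score 804 ≥ 640; DTI 43% ≤ 45%; employment 71 ≥ 18 mo → qualifies.
Option C: score 804 ≥ 640; DTI 43% > 38%; reserves 11.1 ≥ 9 mo → does not qualify.
Qualifying: Option A, Option B. Lowest rate is 8.84% → Option B.

Option B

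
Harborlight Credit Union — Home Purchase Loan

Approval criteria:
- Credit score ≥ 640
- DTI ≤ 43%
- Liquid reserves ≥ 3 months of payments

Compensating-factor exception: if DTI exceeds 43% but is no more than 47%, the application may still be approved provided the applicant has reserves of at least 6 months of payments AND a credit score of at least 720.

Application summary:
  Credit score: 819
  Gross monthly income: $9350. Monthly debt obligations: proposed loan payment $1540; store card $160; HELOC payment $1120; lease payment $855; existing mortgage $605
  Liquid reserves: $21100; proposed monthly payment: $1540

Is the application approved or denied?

Credit score 819 ≥ 640 (meets base)
Total debts = (1,540 + 160 + 1,120 + 855 + 605) = 4,280. DTI: 4,280 ÷ 9,350 = 45.8%, over the 43% base limit.
Reserves = 21,100/1,540 = 13.7 months ≥ 3
DTI 45.8% is within the 43%–47% exception band; checking compensating factors.
Reserves 13.7 ≥ 6 months; credit score 819 ≥ 720.
Both compensating conditions met → exception applies.

Approved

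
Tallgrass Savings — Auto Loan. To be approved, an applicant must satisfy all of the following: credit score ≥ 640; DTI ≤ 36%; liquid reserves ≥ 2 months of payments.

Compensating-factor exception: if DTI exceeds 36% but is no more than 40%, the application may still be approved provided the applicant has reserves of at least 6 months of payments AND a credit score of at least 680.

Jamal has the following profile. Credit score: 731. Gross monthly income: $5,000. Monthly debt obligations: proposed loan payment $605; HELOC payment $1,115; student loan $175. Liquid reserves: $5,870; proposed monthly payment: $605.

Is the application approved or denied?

Credit score 731 ≥ 640 (meets base)
Total debts = (605 + 1,115 + 175) = 1,895. DTI: 1,895 ÷ 5,000 = 37.9%, over the 36% base limit.
Reserves: 5,870 ÷ 605 = 9.7 months (meets 2-month minimum)
DTI 37.9% is within the 36%–40% exception band; checking compensating factors.
Override check — reserves: 9.7 mo (ok); score: 731 (ok).
Both override conditions satisfied; DTI exception granted.

Approved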